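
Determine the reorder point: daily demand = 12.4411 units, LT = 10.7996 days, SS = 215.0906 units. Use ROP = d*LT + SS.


d*LT = 12.4411 * 10.7996 = 134.3589
ROP = 134.3589 + 215.0906 = 349.4495

349.4495 units


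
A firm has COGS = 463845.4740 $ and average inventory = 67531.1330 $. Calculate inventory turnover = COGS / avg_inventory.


Turnover = 463845.4740 / 67531.1330 = 6.8686

6.8686


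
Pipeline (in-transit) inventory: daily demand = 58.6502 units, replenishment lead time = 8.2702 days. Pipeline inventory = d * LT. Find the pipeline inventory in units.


Pipeline = 58.6502 * 8.2702 = 485.0489

485.0489 units


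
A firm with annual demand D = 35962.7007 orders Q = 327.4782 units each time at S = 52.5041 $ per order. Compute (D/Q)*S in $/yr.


Number of orders = D/Q = 109.8171
Cost = 109.8171 * 52.5041 = 5765.8471

5765.8471 $/yr


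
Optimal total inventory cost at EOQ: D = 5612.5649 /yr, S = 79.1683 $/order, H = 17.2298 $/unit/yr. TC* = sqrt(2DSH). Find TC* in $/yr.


2*D*S*H = 15311682.9274
TC* = sqrt(15311682.9274) = 3913.0146

3913.0146 $/yr


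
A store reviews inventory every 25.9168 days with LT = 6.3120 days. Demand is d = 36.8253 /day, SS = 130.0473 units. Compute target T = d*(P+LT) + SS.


P + LT = 32.2288
d*(P+LT) = 36.8253 * 32.2288 = 1186.8352
T = 1186.8352 + 130.0473 = 1316.8825

1316.8825 units


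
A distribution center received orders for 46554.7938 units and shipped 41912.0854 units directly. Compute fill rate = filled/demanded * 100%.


FR = 41912.0854 / 46554.7938 * 100 = 90.0274

90.0274%


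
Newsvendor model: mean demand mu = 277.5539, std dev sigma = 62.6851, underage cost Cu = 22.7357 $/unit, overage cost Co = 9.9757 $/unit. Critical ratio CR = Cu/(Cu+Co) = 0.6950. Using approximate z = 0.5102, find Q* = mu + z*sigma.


CR = Cu/(Cu+Co) = 22.7357/(22.7357+9.9757) = 0.6950
z = 0.5102
Q* = 277.5539 + 0.5102 * 62.6851 = 309.5358

309.5358 units


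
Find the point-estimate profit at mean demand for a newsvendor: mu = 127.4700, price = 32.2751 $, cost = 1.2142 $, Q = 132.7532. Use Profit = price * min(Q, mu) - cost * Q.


Sales at mu = min(132.7532, 127.4700) = 127.4700
Revenue = 32.2751 * 127.4700 = 4114.1070
Total cost = 1.2142 * 132.7532 = 161.1889
Profit = 4114.1070 - 161.1889 = 3952.9181

3952.9181 $


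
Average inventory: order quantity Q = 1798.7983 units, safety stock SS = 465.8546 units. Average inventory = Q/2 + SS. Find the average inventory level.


Q/2 = 899.3991
Avg = 899.3991 + 465.8546 = 1365.2537

1365.2537 units


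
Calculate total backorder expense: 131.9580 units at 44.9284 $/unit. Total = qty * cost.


Total = 131.9580 * 44.9284 = 5928.6618

5928.6618 $


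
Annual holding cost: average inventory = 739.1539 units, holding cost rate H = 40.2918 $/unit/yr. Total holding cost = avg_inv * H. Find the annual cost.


Cost = 739.1539 * 40.2918 = 29781.8411

29781.8411 $/yr


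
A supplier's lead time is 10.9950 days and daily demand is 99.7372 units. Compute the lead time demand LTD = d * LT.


LTD = 99.7372 * 10.9950 = 1096.6105

1096.6105 units


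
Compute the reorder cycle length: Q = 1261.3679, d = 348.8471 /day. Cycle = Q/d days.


Cycle = 1261.3679 / 348.8471 = 3.6158

3.6158 days


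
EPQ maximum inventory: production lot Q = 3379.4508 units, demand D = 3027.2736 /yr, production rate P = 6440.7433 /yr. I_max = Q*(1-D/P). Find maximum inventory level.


D/P = 0.4700
1 - D/P = 0.5300
I_max = 3379.4508 * 0.5300 = 1791.0437

1791.0437 units


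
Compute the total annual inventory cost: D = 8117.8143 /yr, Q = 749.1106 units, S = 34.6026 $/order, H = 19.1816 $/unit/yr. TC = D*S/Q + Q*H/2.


Ordering cost = D*S/Q = 374.9746
Holding cost = Q*H/2 = 7184.5699
TC = 374.9746 + 7184.5699 = 7559.5446

7559.5446 $/yr


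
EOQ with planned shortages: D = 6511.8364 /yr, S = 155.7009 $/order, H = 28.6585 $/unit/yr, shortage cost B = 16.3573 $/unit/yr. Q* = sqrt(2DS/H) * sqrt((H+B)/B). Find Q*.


sqrt(2DS/H) = 266.0024
sqrt((H+B)/B) = 1.6589
Q* = 266.0024 * 1.6589 = 441.2780

441.2780 units


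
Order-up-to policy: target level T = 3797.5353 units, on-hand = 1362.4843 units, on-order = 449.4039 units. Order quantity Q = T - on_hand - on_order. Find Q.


Inventory position = OH + OO = 1362.4843 + 449.4039 = 1811.8882
Q = 3797.5353 - 1811.8882 = 1985.6471

1985.6471 units


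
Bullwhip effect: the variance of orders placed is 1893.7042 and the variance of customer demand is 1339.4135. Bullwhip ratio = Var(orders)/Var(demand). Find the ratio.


BW = 1893.7042 / 1339.4135 = 1.4138

1.4138


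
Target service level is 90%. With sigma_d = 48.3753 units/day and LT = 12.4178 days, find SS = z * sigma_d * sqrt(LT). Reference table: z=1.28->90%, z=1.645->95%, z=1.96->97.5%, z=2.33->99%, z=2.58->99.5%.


From the table, SL = 90% corresponds to z = 1.28
sqrt(LT) = sqrt(12.4178) = 3.5239
SS = 1.28 * 48.3753 * 3.5239 = 218.2006

218.2006 units


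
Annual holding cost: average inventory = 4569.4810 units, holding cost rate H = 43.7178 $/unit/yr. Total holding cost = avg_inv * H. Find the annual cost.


Cost = 4569.4810 * 43.7178 = 199767.6565

199767.6565 $/yr


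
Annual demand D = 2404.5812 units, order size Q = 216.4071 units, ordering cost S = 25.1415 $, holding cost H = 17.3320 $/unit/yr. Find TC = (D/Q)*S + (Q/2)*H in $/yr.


Ordering cost = D*S/Q = 279.3567
Holding cost = Q*H/2 = 1875.3839
TC = 279.3567 + 1875.3839 = 2154.7407

2154.7407 $/yr


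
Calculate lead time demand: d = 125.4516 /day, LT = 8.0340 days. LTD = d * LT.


LTD = 125.4516 * 8.0340 = 1007.8782

1007.8782 units


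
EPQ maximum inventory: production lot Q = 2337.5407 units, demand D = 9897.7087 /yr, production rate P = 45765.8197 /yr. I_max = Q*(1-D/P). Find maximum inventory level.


D/P = 0.2163
1 - D/P = 0.7837
I_max = 2337.5407 * 0.7837 = 1832.0041

1832.0041 units


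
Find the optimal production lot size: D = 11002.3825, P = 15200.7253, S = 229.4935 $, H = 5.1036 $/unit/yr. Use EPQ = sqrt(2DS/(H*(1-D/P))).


1 - D/P = 1 - 0.7238 = 0.2762
H*(1-D/P) = 1.4096
2DS = 5049950.5365
EPQ = sqrt(3582588.3546) = 1892.7727

1892.7727 units


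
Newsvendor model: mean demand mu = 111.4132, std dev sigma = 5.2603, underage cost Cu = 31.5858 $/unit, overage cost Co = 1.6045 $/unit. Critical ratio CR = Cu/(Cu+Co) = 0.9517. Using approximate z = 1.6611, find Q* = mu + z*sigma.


CR = Cu/(Cu+Co) = 31.5858/(31.5858+1.6045) = 0.9517
z = 1.6611
Q* = 111.4132 + 1.6611 * 5.2603 = 120.1511

120.1511 units


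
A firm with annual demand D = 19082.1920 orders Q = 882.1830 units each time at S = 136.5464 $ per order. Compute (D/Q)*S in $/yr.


Number of orders = D/Q = 21.6307
Cost = 21.6307 * 136.5464 = 2953.5874

2953.5874 $/yr


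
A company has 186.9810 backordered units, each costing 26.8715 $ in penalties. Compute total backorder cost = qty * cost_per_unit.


Total = 186.9810 * 26.8715 = 5024.4599

5024.4599 $


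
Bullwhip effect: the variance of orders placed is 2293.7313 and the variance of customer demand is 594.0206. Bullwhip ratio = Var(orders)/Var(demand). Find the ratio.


BW = 2293.7313 / 594.0206 = 3.8614

3.8614


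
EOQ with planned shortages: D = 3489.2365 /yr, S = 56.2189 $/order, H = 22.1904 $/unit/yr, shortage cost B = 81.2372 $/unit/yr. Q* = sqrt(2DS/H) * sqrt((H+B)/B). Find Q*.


sqrt(2DS/H) = 132.9655
sqrt((H+B)/B) = 1.1283
Q* = 132.9655 * 1.1283 = 150.0305

150.0305 units


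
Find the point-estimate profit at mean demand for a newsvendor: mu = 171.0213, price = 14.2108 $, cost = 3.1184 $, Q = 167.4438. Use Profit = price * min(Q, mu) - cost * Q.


Sales at mu = min(167.4438, 171.0213) = 167.4438
Revenue = 14.2108 * 167.4438 = 2379.5104
Total cost = 3.1184 * 167.4438 = 522.1567
Profit = 2379.5104 - 522.1567 = 1857.3536

1857.3536 $


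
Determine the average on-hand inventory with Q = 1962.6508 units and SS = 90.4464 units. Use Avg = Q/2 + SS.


Q/2 = 981.3254
Avg = 981.3254 + 90.4464 = 1071.7718

1071.7718 units


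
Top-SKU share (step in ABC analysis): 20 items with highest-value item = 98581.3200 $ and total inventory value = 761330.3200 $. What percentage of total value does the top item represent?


Top item = 98581.3200
Total = 761330.3200
Percentage = 98581.3200 / 761330.3200 * 100 = 12.9486

12.9486%


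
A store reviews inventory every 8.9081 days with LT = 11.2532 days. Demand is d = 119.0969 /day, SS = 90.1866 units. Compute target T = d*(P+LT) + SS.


P + LT = 20.1613
d*(P+LT) = 119.0969 * 20.1613 = 2401.1483
T = 2401.1483 + 90.1866 = 2491.3349

2491.3349 units


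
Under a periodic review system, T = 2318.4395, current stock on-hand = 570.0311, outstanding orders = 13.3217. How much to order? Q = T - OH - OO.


Inventory position = OH + OO = 570.0311 + 13.3217 = 583.3528
Q = 2318.4395 - 583.3528 = 1735.0867

1735.0867 units


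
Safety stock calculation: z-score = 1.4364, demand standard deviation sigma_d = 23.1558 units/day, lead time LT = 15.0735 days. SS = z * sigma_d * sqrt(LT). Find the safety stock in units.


sqrt(LT) = sqrt(15.0735) = 3.8825
SS = 1.4364 * 23.1558 * 3.8825 = 129.1345

129.1345 units


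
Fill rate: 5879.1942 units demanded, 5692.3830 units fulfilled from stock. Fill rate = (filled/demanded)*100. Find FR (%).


FR = 5692.3830 / 5879.1942 * 100 = 96.8225

96.8225%


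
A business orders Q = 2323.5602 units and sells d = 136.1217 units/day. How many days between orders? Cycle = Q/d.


Cycle = 2323.5602 / 136.1217 = 17.0697

17.0697 days


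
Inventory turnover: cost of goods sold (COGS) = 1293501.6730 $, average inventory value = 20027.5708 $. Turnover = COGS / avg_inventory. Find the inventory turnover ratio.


Turnover = 1293501.6730 / 20027.5708 = 64.5860

64.5860


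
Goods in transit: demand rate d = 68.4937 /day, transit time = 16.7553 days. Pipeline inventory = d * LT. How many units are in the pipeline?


Pipeline = 68.4937 * 16.7553 = 1147.6325

1147.6325 units


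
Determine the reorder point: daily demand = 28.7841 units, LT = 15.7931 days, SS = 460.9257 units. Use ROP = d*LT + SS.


d*LT = 28.7841 * 15.7931 = 454.5902
ROP = 454.5902 + 460.9257 = 915.5159

915.5159 units


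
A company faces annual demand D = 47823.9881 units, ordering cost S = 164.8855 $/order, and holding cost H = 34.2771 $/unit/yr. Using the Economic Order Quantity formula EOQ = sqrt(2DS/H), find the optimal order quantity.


2*D*S = 2 * 47823.9881 * 164.8855 = 15770964.3797
2*D*S/H = 460102.0617
EOQ = sqrt(460102.0617) = 678.3082

678.3082 units


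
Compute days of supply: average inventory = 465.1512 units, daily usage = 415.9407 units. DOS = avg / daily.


DOS = 465.1512 / 415.9407 = 1.1183

1.1183 days


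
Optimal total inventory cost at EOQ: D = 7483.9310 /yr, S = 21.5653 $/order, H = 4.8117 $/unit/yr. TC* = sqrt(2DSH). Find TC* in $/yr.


2*D*S*H = 1553151.4863
TC* = sqrt(1553151.4863) = 1246.2550

1246.2550 $/yr


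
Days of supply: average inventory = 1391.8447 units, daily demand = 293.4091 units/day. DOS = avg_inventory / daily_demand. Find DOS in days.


DOS = 1391.8447 / 293.4091 = 4.7437

4.7437 days


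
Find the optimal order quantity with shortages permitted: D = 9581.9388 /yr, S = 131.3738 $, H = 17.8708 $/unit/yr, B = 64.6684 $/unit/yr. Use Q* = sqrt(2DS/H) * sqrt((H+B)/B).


sqrt(2DS/H) = 375.3393
sqrt((H+B)/B) = 1.1298
Q* = 375.3393 * 1.1298 = 424.0413

424.0413 units


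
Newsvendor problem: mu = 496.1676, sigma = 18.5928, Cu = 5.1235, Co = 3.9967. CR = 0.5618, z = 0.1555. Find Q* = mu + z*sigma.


CR = Cu/(Cu+Co) = 5.1235/(5.1235+3.9967) = 0.5618
z = 0.1555
Q* = 496.1676 + 0.1555 * 18.5928 = 499.0588

499.0588 units


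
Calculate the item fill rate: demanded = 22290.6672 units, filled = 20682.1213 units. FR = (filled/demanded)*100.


FR = 20682.1213 / 22290.6672 * 100 = 92.7838

92.7838%


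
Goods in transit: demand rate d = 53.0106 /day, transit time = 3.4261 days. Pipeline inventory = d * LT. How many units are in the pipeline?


Pipeline = 53.0106 * 3.4261 = 181.6196

181.6196 units


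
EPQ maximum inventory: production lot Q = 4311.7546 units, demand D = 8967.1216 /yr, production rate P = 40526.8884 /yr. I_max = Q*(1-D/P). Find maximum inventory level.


D/P = 0.2213
1 - D/P = 0.7787
I_max = 4311.7546 * 0.7787 = 3357.7206

3357.7206 units


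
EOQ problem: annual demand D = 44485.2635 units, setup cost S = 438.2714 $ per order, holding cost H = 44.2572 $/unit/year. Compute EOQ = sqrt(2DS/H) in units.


2*D*S = 2 * 44485.2635 * 438.2714 = 38993237.4270
2*D*S/H = 881059.7468
EOQ = sqrt(881059.7468) = 938.6478

938.6478 units


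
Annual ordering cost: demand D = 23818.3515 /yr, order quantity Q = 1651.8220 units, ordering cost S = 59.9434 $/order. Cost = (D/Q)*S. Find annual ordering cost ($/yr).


Number of orders = D/Q = 14.4194
Cost = 14.4194 * 59.9434 = 864.3504

864.3504 $/yr


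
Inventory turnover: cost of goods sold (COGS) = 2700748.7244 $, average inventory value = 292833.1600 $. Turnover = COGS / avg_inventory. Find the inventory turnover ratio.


Turnover = 2700748.7244 / 292833.1600 = 9.2228

9.2228


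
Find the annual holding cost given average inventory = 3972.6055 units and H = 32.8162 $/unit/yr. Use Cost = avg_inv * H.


Cost = 3972.6055 * 32.8162 = 130365.8166

130365.8166 $/yr


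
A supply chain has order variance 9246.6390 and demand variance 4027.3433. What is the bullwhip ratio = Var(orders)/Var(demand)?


BW = 9246.6390 / 4027.3433 = 2.2960

2.2960


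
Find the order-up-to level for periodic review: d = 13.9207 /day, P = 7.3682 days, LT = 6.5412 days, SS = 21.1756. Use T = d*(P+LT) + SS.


P + LT = 13.9094
d*(P+LT) = 13.9207 * 13.9094 = 193.6286
T = 193.6286 + 21.1756 = 214.8042

214.8042 units


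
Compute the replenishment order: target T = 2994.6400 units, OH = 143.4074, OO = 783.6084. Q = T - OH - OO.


Inventory position = OH + OO = 143.4074 + 783.6084 = 927.0158
Q = 2994.6400 - 927.0158 = 2067.6242

2067.6242 units


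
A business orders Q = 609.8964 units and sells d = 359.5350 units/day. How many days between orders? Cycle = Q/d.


Cycle = 609.8964 / 359.5350 = 1.6963

1.6963 days


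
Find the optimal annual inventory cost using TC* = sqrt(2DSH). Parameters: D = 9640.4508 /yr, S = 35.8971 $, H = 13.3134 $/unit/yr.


2*D*S*H = 9214582.9438
TC* = sqrt(9214582.9438) = 3035.5532

3035.5532 $/yr


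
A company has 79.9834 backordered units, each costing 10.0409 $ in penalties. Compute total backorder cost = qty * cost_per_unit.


Total = 79.9834 * 10.0409 = 803.1053

803.1053 $


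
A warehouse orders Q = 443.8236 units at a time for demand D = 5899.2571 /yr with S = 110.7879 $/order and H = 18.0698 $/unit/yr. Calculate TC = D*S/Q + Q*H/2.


Ordering cost = D*S/Q = 1472.5812
Holding cost = Q*H/2 = 4009.9018
TC = 1472.5812 + 4009.9018 = 5482.4831

5482.4831 $/yr


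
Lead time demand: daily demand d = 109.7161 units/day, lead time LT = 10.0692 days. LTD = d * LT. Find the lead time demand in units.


LTD = 109.7161 * 10.0692 = 1104.7534

1104.7534 units


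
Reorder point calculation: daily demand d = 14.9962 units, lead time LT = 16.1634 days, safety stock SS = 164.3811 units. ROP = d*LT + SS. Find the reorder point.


d*LT = 14.9962 * 16.1634 = 242.3896
ROP = 242.3896 + 164.3811 = 406.7707

406.7707 units


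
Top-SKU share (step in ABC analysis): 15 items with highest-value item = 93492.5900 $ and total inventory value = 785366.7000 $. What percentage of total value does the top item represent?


Top item = 93492.5900
Total = 785366.7000
Percentage = 93492.5900 / 785366.7000 * 100 = 11.9043

11.9043%


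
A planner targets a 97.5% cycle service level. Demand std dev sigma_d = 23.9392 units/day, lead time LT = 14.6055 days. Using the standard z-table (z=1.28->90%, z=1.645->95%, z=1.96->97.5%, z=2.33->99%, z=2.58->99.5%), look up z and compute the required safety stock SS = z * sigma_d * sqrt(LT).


From the table, SL = 97.5% corresponds to z = 1.96
sqrt(LT) = sqrt(14.6055) = 3.8217
SS = 1.96 * 23.9392 * 3.8217 = 179.3180

179.3180 units


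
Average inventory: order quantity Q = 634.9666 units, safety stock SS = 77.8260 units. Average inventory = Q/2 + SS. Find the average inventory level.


Q/2 = 317.4833
Avg = 317.4833 + 77.8260 = 395.3093

395.3093 units


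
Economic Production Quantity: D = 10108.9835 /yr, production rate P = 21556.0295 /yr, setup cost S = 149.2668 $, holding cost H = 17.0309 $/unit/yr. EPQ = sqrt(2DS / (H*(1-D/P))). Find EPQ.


1 - D/P = 1 - 0.4690 = 0.5310
H*(1-D/P) = 9.0440
2DS = 3017871.2366
EPQ = sqrt(333686.3551) = 577.6559

577.6559 units


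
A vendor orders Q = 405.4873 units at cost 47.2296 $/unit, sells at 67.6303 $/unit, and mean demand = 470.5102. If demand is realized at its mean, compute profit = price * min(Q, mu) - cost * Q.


Sales at mu = min(405.4873, 470.5102) = 405.4873
Revenue = 67.6303 * 405.4873 = 27423.2277
Total cost = 47.2296 * 405.4873 = 19151.0030
Profit = 27423.2277 - 19151.0030 = 8272.2248

8272.2248 $


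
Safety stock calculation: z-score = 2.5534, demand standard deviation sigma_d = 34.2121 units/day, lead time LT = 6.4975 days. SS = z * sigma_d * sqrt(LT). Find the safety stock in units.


sqrt(LT) = sqrt(6.4975) = 2.5490
SS = 2.5534 * 34.2121 * 2.5490 = 222.6751

222.6751 units


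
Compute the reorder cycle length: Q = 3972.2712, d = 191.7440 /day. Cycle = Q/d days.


Cycle = 3972.2712 / 191.7440 = 20.7165

20.7165 days


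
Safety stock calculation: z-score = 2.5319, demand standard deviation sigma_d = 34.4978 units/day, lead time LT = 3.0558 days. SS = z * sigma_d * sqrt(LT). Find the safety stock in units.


sqrt(LT) = sqrt(3.0558) = 1.7481
SS = 2.5319 * 34.4978 * 1.7481 = 152.6864

152.6864 units


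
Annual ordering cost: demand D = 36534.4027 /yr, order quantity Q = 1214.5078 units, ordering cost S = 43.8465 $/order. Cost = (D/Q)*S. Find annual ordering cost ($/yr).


Number of orders = D/Q = 30.0817
Cost = 30.0817 * 43.8465 = 1318.9752

1318.9752 $/yr


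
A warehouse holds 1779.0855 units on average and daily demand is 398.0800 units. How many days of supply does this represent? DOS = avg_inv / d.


DOS = 1779.0855 / 398.0800 = 4.4692

4.4692 days


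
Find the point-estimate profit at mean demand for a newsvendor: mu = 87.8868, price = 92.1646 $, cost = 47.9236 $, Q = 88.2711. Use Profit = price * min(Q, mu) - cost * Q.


Sales at mu = min(88.2711, 87.8868) = 87.8868
Revenue = 92.1646 * 87.8868 = 8100.0518
Total cost = 47.9236 * 88.2711 = 4230.2689
Profit = 8100.0518 - 4230.2689 = 3869.7829

3869.7829 $


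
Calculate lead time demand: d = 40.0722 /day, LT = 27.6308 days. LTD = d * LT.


LTD = 40.0722 * 27.6308 = 1107.2269

1107.2269 units


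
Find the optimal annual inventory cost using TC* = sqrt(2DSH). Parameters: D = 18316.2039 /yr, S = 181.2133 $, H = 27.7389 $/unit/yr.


2*D*S*H = 184138571.3442
TC* = sqrt(184138571.3442) = 13569.7668

13569.7668 $/yr


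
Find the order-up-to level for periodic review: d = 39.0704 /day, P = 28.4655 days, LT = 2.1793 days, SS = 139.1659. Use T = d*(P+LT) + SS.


P + LT = 30.6448
d*(P+LT) = 39.0704 * 30.6448 = 1197.3046
T = 1197.3046 + 139.1659 = 1336.4705

1336.4705 units


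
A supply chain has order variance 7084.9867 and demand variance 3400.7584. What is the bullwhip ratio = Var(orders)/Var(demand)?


BW = 7084.9867 / 3400.7584 = 2.0834

2.0834


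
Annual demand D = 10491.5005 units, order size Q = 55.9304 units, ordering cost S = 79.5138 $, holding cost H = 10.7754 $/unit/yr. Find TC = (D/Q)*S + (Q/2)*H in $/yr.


Ordering cost = D*S/Q = 14915.3067
Holding cost = Q*H/2 = 301.3362
TC = 14915.3067 + 301.3362 = 15216.6430

15216.6430 $/yr


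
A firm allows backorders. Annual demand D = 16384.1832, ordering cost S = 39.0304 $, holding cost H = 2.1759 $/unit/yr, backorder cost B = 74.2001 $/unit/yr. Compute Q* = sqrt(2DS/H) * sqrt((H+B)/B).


sqrt(2DS/H) = 766.6717
sqrt((H+B)/B) = 1.0146
Q* = 766.6717 * 1.0146 = 777.8317

777.8317 units


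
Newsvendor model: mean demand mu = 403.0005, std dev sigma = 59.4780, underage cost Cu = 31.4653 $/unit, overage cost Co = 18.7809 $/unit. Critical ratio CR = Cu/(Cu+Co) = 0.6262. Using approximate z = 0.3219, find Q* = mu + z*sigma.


CR = Cu/(Cu+Co) = 31.4653/(31.4653+18.7809) = 0.6262
z = 0.3219
Q* = 403.0005 + 0.3219 * 59.4780 = 422.1465

422.1465 units


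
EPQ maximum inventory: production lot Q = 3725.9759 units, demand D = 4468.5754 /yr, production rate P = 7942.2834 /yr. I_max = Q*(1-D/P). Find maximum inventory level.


D/P = 0.5626
1 - D/P = 0.4374
I_max = 3725.9759 * 0.4374 = 1629.6261

1629.6261 units


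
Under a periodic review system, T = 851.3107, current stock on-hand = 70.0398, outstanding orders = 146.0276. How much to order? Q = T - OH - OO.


Inventory position = OH + OO = 70.0398 + 146.0276 = 216.0674
Q = 851.3107 - 216.0674 = 635.2433

635.2433 units


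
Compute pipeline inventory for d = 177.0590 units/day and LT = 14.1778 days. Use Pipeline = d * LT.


Pipeline = 177.0590 * 14.1778 = 2510.3071

2510.3071 units


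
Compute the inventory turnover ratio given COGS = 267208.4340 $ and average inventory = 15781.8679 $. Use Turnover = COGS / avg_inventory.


Turnover = 267208.4340 / 15781.8679 = 16.9314

16.9314


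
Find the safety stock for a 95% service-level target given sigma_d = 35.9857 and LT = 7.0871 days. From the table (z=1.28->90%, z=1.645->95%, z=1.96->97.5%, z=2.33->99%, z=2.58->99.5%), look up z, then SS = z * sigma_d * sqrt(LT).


From the table, SL = 95% corresponds to z = 1.645
sqrt(LT) = sqrt(7.0871) = 2.6622
SS = 1.645 * 35.9857 * 2.6622 = 157.5905

157.5905 units


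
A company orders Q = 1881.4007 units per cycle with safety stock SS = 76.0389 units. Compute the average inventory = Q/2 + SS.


Q/2 = 940.7003
Avg = 940.7003 + 76.0389 = 1016.7392

1016.7392 units


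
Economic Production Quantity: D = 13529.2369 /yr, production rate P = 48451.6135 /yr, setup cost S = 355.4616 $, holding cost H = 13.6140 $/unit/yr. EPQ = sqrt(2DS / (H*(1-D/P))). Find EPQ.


1 - D/P = 1 - 0.2792 = 0.7208
H*(1-D/P) = 9.8125
2DS = 9618248.3905
EPQ = sqrt(980199.9928) = 990.0505

990.0505 units


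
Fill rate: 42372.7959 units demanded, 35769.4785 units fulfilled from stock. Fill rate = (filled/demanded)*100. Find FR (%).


FR = 35769.4785 / 42372.7959 * 100 = 84.4161

84.4161%


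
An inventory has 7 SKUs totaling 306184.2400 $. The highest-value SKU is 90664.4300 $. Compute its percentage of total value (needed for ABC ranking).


Top item = 90664.4300
Total = 306184.2400
Percentage = 90664.4300 / 306184.2400 * 100 = 29.6111

29.6111%


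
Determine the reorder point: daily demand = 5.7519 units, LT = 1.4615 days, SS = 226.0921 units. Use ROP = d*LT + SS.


d*LT = 5.7519 * 1.4615 = 8.4064
ROP = 8.4064 + 226.0921 = 234.4985

234.4985 units


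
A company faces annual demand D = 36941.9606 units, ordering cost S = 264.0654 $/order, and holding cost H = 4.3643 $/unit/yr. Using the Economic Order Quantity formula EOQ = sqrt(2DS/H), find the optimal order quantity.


2*D*S = 2 * 36941.9606 * 264.0654 = 19510187.2052
2*D*S/H = 4470404.6938
EOQ = sqrt(4470404.6938) = 2114.3332

2114.3332 units


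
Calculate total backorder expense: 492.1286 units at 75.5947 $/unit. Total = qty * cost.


Total = 492.1286 * 75.5947 = 37202.3139

37202.3139 $


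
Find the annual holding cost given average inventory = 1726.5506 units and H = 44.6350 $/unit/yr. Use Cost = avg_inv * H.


Cost = 1726.5506 * 44.6350 = 77064.5860

77064.5860 $/yr


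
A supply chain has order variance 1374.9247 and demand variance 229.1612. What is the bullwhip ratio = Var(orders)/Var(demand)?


BW = 1374.9247 / 229.1612 = 5.9998

5.9998


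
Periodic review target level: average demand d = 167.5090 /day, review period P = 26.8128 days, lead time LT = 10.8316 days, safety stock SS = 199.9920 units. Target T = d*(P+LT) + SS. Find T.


P + LT = 37.6444
d*(P+LT) = 167.5090 * 37.6444 = 6305.7758
T = 6305.7758 + 199.9920 = 6505.7678

6505.7678 units


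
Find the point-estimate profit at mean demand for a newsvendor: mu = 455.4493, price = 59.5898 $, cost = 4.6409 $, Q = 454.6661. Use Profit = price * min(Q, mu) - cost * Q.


Sales at mu = min(454.6661, 455.4493) = 454.6661
Revenue = 59.5898 * 454.6661 = 27093.4620
Total cost = 4.6409 * 454.6661 = 2110.0599
Profit = 27093.4620 - 2110.0599 = 24983.4021

24983.4021 $


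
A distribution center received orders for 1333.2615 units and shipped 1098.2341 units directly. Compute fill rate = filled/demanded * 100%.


FR = 1098.2341 / 1333.2615 * 100 = 82.3720

82.3720%


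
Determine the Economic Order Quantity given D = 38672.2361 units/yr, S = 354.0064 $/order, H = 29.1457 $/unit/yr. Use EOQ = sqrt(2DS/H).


2*D*S = 2 * 38672.2361 * 354.0064 = 27380438.1634
2*D*S/H = 939433.1982
EOQ = sqrt(939433.1982) = 969.2436

969.2436 units


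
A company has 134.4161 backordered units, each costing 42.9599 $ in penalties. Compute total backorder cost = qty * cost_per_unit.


Total = 134.4161 * 42.9599 = 5774.5022

5774.5022 $


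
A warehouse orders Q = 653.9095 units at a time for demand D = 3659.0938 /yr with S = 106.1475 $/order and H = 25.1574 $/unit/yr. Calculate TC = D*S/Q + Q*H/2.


Ordering cost = D*S/Q = 593.9716
Holding cost = Q*H/2 = 8225.3314
TC = 593.9716 + 8225.3314 = 8819.3030

8819.3030 $/yr


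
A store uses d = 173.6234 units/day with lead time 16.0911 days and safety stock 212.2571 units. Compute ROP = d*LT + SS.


d*LT = 173.6234 * 16.0911 = 2793.7915
ROP = 2793.7915 + 212.2571 = 3006.0486

3006.0486 units


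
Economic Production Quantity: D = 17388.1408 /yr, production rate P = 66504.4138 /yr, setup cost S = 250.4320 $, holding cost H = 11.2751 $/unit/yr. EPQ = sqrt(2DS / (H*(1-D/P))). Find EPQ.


1 - D/P = 1 - 0.2615 = 0.7385
H*(1-D/P) = 8.3271
2DS = 8709093.7537
EPQ = sqrt(1045869.8140) = 1022.6778

1022.6778 units


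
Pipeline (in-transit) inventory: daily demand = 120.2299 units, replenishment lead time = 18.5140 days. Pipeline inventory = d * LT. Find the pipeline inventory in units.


Pipeline = 120.2299 * 18.5140 = 2225.9364

2225.9364 units


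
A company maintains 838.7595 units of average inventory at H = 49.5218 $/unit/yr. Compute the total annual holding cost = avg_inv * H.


Cost = 838.7595 * 49.5218 = 41536.8802

41536.8802 $/yr


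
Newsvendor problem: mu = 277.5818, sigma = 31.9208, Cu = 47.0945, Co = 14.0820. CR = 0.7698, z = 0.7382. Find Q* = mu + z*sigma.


CR = Cu/(Cu+Co) = 47.0945/(47.0945+14.0820) = 0.7698
z = 0.7382
Q* = 277.5818 + 0.7382 * 31.9208 = 301.1457

301.1457 units


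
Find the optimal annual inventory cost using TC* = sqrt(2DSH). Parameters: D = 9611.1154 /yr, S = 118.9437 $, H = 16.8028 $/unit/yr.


2*D*S*H = 38417304.4777
TC* = sqrt(38417304.4777) = 6198.1694

6198.1694 $/yr


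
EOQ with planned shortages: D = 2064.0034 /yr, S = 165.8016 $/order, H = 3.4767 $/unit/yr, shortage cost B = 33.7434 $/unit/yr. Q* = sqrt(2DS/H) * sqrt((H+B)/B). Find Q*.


sqrt(2DS/H) = 443.6913
sqrt((H+B)/B) = 1.0503
Q* = 443.6913 * 1.0503 = 465.9886

465.9886 units


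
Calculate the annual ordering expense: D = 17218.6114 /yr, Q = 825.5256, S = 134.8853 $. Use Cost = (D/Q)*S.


Number of orders = D/Q = 20.8578
Cost = 20.8578 * 134.8853 = 2813.4047

2813.4047 $/yr


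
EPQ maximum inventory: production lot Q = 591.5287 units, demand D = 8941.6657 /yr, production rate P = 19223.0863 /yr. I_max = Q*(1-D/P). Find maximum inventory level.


D/P = 0.4652
1 - D/P = 0.5348
I_max = 591.5287 * 0.5348 = 316.3777

316.3777 units


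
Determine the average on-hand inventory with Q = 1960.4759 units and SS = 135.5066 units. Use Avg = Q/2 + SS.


Q/2 = 980.2379
Avg = 980.2379 + 135.5066 = 1115.7445

1115.7445 units


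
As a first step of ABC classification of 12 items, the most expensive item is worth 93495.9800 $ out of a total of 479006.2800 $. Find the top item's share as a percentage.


Top item = 93495.9800
Total = 479006.2800
Percentage = 93495.9800 / 479006.2800 * 100 = 19.5187

19.5187%


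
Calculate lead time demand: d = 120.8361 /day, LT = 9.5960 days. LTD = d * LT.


LTD = 120.8361 * 9.5960 = 1159.5432

1159.5432 units


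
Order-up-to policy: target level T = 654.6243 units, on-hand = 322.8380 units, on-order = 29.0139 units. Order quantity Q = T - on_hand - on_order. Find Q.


Inventory position = OH + OO = 322.8380 + 29.0139 = 351.8519
Q = 654.6243 - 351.8519 = 302.7724

302.7724 units


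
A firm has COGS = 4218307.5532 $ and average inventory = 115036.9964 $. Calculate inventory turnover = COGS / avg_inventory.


Turnover = 4218307.5532 / 115036.9964 = 36.6691

36.6691


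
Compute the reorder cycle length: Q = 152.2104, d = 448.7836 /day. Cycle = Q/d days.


Cycle = 152.2104 / 448.7836 = 0.3392

0.3392 days


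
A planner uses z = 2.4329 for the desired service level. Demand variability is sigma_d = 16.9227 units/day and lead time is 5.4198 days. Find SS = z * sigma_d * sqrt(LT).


sqrt(LT) = sqrt(5.4198) = 2.3280
SS = 2.4329 * 16.9227 * 2.3280 = 95.8485

95.8485 units


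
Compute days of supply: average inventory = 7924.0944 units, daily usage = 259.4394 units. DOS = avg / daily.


DOS = 7924.0944 / 259.4394 = 30.5431

30.5431 days


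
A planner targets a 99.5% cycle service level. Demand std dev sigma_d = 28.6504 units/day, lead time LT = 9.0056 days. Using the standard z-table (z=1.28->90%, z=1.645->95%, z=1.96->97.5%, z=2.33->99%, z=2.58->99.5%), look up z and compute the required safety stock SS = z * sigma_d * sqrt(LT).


From the table, SL = 99.5% corresponds to z = 2.58
sqrt(LT) = sqrt(9.0056) = 3.0009
SS = 2.58 * 28.6504 * 3.0009 = 221.8231

221.8231 units


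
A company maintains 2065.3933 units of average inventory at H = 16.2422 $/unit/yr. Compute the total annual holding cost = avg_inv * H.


Cost = 2065.3933 * 16.2422 = 33546.5311

33546.5311 $/yr


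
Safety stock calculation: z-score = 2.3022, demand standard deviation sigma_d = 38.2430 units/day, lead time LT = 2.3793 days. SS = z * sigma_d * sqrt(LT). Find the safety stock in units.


sqrt(LT) = sqrt(2.3793) = 1.5425
SS = 2.3022 * 38.2430 * 1.5425 = 135.8062

135.8062 units


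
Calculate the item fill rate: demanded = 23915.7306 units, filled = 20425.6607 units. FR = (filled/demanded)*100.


FR = 20425.6607 / 23915.7306 * 100 = 85.4068

85.4068%


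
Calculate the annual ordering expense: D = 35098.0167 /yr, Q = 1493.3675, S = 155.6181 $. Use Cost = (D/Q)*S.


Number of orders = D/Q = 23.5026
Cost = 23.5026 * 155.6181 = 3657.4297

3657.4297 $/yr


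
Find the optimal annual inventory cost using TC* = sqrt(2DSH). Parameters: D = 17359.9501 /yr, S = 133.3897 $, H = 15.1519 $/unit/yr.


2*D*S*H = 70172647.0628
TC* = sqrt(70172647.0628) = 8376.9115

8376.9115 $/yr


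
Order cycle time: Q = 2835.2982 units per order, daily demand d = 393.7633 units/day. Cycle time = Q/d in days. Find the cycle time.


Cycle = 2835.2982 / 393.7633 = 7.2005

7.2005 days


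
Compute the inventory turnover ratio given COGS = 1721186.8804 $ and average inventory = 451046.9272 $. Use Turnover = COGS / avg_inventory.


Turnover = 1721186.8804 / 451046.9272 = 3.8160

3.8160


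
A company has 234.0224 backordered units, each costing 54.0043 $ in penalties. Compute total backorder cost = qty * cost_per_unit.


Total = 234.0224 * 54.0043 = 12638.2159

12638.2159 $


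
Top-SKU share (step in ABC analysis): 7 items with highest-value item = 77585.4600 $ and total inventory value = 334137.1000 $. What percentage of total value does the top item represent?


Top item = 77585.4600
Total = 334137.1000
Percentage = 77585.4600 / 334137.1000 * 100 = 23.2196

23.2196%


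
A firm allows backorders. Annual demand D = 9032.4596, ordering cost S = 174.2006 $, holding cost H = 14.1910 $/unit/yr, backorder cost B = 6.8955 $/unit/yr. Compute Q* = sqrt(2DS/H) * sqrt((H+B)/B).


sqrt(2DS/H) = 470.9083
sqrt((H+B)/B) = 1.7487
Q* = 470.9083 * 1.7487 = 823.4850

823.4850 units


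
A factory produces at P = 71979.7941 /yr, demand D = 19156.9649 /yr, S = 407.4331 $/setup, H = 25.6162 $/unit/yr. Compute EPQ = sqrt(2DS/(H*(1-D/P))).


1 - D/P = 1 - 0.2661 = 0.7339
H*(1-D/P) = 18.7986
2DS = 15610363.1916
EPQ = sqrt(830399.8150) = 911.2628

911.2628 units


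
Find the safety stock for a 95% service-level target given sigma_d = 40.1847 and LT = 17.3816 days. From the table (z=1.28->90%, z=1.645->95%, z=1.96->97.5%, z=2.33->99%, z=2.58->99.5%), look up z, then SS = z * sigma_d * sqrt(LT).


From the table, SL = 95% corresponds to z = 1.645
sqrt(LT) = sqrt(17.3816) = 4.1691
SS = 1.645 * 40.1847 * 4.1691 = 275.5951

275.5951 units


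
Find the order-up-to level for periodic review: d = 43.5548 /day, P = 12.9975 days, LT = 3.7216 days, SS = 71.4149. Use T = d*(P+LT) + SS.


P + LT = 16.7191
d*(P+LT) = 43.5548 * 16.7191 = 728.1971
T = 728.1971 + 71.4149 = 799.6120

799.6120 units


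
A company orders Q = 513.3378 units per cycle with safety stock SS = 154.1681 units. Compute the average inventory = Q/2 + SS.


Q/2 = 256.6689
Avg = 256.6689 + 154.1681 = 410.8370

410.8370 units


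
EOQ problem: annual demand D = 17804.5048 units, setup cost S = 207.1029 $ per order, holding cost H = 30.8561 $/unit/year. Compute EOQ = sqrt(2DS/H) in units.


2*D*S = 2 * 17804.5048 * 207.1029 = 7374729.1543
2*D*S/H = 239003.9297
EOQ = sqrt(239003.9297) = 488.8803

488.8803 units


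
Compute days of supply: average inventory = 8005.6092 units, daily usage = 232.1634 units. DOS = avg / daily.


DOS = 8005.6092 / 232.1634 = 34.4826

34.4826 days


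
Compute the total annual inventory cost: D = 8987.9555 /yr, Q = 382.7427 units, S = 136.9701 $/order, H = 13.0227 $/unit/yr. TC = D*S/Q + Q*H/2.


Ordering cost = D*S/Q = 3216.4720
Holding cost = Q*H/2 = 2492.1717
TC = 3216.4720 + 2492.1717 = 5708.6436

5708.6436 $/yr


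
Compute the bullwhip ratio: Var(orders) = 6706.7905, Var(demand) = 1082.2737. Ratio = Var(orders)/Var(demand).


BW = 6706.7905 / 1082.2737 = 6.1969

6.1969


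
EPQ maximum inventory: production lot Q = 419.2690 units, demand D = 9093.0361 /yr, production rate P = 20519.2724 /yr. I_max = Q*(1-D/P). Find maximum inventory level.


D/P = 0.4431
1 - D/P = 0.5569
I_max = 419.2690 * 0.5569 = 233.4716

233.4716 units


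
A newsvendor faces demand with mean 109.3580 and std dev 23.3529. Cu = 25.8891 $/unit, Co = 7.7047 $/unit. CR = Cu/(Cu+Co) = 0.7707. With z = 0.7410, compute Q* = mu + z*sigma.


CR = Cu/(Cu+Co) = 25.8891/(25.8891+7.7047) = 0.7707
z = 0.7410
Q* = 109.3580 + 0.7410 * 23.3529 = 126.6625

126.6625 units


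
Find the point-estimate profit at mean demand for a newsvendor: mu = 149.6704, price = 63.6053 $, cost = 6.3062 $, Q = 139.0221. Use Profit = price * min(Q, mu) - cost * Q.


Sales at mu = min(139.0221, 149.6704) = 139.0221
Revenue = 63.6053 * 139.0221 = 8842.5424
Total cost = 6.3062 * 139.0221 = 876.7012
Profit = 8842.5424 - 876.7012 = 7965.8412

7965.8412 $


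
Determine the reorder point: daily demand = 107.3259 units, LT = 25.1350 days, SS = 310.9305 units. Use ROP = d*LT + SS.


d*LT = 107.3259 * 25.1350 = 2697.6365
ROP = 2697.6365 + 310.9305 = 3008.5670

3008.5670 units


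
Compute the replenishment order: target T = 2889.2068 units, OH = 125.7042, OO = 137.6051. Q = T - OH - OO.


Inventory position = OH + OO = 125.7042 + 137.6051 = 263.3093
Q = 2889.2068 - 263.3093 = 2625.8975

2625.8975 units


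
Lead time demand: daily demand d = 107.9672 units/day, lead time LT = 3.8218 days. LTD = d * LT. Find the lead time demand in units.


LTD = 107.9672 * 3.8218 = 412.6290

412.6290 units


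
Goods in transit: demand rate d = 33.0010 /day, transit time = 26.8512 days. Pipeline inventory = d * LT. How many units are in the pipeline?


Pipeline = 33.0010 * 26.8512 = 886.1165

886.1165 units


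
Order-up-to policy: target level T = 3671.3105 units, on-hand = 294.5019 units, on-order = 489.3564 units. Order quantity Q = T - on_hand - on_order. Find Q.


Inventory position = OH + OO = 294.5019 + 489.3564 = 783.8583
Q = 3671.3105 - 783.8583 = 2887.4522

2887.4522 units


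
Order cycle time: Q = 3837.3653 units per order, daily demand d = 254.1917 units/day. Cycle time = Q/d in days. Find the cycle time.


Cycle = 3837.3653 / 254.1917 = 15.0963

15.0963 days


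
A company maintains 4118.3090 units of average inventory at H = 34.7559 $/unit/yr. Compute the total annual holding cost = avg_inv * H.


Cost = 4118.3090 * 34.7559 = 143135.5358

143135.5358 $/yr


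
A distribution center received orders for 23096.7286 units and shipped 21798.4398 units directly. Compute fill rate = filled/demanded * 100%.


FR = 21798.4398 / 23096.7286 * 100 = 94.3789

94.3789%


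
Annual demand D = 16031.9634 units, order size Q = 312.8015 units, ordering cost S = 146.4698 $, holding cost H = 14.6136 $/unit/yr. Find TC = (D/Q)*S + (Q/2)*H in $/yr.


Ordering cost = D*S/Q = 7506.9924
Holding cost = Q*H/2 = 2285.5780
TC = 7506.9924 + 2285.5780 = 9792.5704

9792.5704 $/yr


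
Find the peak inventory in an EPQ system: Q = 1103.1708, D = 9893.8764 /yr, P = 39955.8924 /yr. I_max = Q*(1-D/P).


D/P = 0.2476
1 - D/P = 0.7524
I_max = 1103.1708 * 0.7524 = 830.0037

830.0037 units


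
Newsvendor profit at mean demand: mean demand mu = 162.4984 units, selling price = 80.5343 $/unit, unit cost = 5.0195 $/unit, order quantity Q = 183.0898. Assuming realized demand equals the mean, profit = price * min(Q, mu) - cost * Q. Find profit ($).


Sales at mu = min(183.0898, 162.4984) = 162.4984
Revenue = 80.5343 * 162.4984 = 13086.6949
Total cost = 5.0195 * 183.0898 = 919.0193
Profit = 13086.6949 - 919.0193 = 12167.6756

12167.6756 $


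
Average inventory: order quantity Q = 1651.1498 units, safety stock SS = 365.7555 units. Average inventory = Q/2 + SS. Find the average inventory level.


Q/2 = 825.5749
Avg = 825.5749 + 365.7555 = 1191.3304

1191.3304 units


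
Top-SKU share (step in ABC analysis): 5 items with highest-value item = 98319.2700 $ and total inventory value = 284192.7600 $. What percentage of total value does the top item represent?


Top item = 98319.2700
Total = 284192.7600
Percentage = 98319.2700 / 284192.7600 * 100 = 34.5960

34.5960%


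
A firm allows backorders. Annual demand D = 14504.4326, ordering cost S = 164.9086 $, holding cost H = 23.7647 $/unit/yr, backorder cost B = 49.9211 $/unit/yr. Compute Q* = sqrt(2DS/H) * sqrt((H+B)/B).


sqrt(2DS/H) = 448.6636
sqrt((H+B)/B) = 1.2149
Q* = 448.6636 * 1.2149 = 545.0931

545.0931 units


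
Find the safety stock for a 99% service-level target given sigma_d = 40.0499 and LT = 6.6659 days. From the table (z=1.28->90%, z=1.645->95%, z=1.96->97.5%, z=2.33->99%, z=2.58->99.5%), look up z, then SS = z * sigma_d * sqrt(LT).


From the table, SL = 99% corresponds to z = 2.33
sqrt(LT) = sqrt(6.6659) = 2.5818
SS = 2.33 * 40.0499 * 2.5818 = 240.9277

240.9277 units


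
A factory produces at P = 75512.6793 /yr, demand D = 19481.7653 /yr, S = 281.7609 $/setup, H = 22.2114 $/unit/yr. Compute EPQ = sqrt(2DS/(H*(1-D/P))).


1 - D/P = 1 - 0.2580 = 0.7420
H*(1-D/P) = 16.4810
2DS = 10978399.4490
EPQ = sqrt(666124.2868) = 816.1644

816.1644 units


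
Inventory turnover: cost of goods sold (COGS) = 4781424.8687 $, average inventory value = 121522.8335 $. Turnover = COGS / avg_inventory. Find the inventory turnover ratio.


Turnover = 4781424.8687 / 121522.8335 = 39.3459

39.3459
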